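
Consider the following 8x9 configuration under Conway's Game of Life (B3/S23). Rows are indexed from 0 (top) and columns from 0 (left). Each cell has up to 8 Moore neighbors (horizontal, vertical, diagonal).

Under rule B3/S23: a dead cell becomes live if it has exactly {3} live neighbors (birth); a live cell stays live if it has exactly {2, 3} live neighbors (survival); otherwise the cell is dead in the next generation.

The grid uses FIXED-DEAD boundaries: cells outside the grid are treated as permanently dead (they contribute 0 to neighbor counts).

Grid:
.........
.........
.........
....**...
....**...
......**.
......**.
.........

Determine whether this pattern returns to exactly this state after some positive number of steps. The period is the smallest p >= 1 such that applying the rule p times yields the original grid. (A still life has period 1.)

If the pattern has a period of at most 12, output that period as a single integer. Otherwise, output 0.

Simulating and comparing each generation to the original:
Gen 0 (original, given above): 8 live cells
Gen 1: 6 live cells, differs from original
Gen 2: 8 live cells, MATCHES original -> period = 2

Answer: 2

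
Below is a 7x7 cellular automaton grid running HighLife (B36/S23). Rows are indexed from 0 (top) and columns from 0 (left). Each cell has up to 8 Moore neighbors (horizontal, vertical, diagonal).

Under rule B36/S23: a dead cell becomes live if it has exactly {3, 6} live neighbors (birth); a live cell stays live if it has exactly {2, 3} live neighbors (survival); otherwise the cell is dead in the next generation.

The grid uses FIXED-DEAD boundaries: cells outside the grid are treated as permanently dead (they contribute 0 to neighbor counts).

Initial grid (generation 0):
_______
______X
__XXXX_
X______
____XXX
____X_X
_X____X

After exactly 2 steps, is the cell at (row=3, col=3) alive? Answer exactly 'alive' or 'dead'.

Answer: alive

Derivation:
Simulating step by step:
Generation 0 (given above): 13 live cells
Generation 1: 13 live cells
_______
___XXX_
___XXX_
______X
____X_X
____XXX
_____X_
Generation 2: 15 live cells
____X__
___X_X_
___X__X
___X__X
____XXX
____X_X
____XXX

Cell (3,3) at generation 2: 1 -> alive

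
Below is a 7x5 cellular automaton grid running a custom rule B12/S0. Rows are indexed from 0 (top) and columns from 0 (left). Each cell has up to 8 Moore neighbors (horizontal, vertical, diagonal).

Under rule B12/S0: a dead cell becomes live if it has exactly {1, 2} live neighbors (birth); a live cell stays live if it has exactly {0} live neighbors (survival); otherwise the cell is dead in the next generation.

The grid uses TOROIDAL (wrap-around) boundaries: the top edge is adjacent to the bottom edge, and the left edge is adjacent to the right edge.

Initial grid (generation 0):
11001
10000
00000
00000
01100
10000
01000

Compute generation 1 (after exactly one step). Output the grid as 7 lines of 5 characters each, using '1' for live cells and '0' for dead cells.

Simulating step by step:
Generation 0 (given above): 8 live cells
Generation 1: 18 live cells
(generation 1 grid is the final answer)

Answer: 00110
00110
11001
11110
10011
00011
00110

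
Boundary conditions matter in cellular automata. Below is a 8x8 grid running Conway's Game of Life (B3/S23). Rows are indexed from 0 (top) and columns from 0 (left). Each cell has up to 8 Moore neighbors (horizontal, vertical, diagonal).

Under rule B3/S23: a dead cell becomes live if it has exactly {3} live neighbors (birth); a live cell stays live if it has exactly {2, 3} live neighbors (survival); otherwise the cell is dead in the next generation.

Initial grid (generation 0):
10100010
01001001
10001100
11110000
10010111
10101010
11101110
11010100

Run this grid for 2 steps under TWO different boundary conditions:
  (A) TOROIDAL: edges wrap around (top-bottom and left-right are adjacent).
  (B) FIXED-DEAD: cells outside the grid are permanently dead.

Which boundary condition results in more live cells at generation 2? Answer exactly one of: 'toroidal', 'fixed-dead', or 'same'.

Under TOROIDAL boundary, generation 2:
00000011
10000001
10000101
00010000
00110000
00000110
00000000
00110010
Population = 15

Under FIXED-DEAD boundary, generation 2:
11100000
11111000
10000100
10010000
10110010
01000101
01000110
00000110
Population = 24

Comparison: toroidal=15, fixed-dead=24 -> fixed-dead

Answer: fixed-dead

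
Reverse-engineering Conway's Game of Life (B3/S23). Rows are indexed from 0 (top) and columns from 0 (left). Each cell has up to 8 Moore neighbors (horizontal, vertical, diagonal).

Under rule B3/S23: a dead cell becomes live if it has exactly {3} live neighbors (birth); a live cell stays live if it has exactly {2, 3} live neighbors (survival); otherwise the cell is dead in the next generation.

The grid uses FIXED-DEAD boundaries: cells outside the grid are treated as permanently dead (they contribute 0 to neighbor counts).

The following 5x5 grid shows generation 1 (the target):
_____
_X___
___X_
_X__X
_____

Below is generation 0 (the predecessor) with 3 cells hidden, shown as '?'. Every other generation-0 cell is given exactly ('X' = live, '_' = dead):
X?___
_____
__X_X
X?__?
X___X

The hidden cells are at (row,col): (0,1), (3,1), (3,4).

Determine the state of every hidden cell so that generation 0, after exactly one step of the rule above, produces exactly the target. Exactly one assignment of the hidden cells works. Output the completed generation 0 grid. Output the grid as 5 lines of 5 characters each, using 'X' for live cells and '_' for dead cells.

Answer: XX___
_____
__X_X
X___X
X___X

Derivation:
Hidden generation-0 cells (in order): (0,1), (3,1), (3,4).
A hidden cell only influences target cells in its own 3x3 neighborhood. Try each of the 2^3 = 8 assignments, step the completed generation 0 forward once under B3/S23, and compare with the target:
  (0,1)=_ (3,1)=_ (3,4)=_ -> step gives (1,1)='_' but target has 'X' -> reject
  (0,1)=_ (3,1)=_ (3,4)=X -> step gives (1,1)='_' but target has 'X' -> reject
  (0,1)=_ (3,1)=X (3,4)=_ -> step gives (1,1)='_' but target has 'X' -> reject
  (0,1)=_ (3,1)=X (3,4)=X -> step gives (1,1)='_' but target has 'X' -> reject
  (0,1)=X (3,1)=_ (3,4)=_ -> step gives (2,3)='_' but target has 'X' -> reject
  (0,1)=X (3,1)=_ (3,4)=X -> step reproduces the target at every cell -> ACCEPT
  (0,1)=X (3,1)=X (3,4)=_ -> step gives (2,1)='X' but target has '_' -> reject
  (0,1)=X (3,1)=X (3,4)=X -> step gives (2,1)='X' but target has '_' -> reject
Unique solution: (0,1)=live, (3,1)=dead, (3,4)=live.
Check: live-neighbor counts of every cell in the completed generation 0:
11100
23221
12031
13142
12021
Applying B3/S23 to generation 0 with these counts gives:
_____
_X___
___X_
_X__X
_____
which matches the target exactly.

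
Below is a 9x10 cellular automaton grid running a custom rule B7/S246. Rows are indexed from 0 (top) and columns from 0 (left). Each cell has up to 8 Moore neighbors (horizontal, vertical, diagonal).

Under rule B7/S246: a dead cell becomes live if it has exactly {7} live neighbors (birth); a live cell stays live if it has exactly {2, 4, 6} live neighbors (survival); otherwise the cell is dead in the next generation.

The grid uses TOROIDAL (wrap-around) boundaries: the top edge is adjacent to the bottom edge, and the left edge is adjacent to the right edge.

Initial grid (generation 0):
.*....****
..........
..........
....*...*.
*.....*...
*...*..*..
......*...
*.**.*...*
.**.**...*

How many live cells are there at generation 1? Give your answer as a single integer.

Simulating step by step:
Generation 0 (given above): 23 live cells
Generation 1: 10 live cells
.*....**.*
..........
..........
..........
..........
.......*..
......*...
.........*
.**......*
Population at generation 1: 10

Answer: 10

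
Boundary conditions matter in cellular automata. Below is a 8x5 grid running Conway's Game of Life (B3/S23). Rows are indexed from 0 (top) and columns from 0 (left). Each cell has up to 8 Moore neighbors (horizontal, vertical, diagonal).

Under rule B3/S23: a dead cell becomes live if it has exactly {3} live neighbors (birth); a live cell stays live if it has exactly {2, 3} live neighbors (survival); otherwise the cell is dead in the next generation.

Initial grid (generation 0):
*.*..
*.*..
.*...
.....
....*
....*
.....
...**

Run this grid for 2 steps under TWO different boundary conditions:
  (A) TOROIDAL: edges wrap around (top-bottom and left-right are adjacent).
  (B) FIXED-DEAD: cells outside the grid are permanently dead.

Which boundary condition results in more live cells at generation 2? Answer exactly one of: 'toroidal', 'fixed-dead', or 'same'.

Under TOROIDAL boundary, generation 2:
*.*..
*.*..
.*...
.....
.....
.....
...**
*.*..
Population = 9

Under FIXED-DEAD boundary, generation 2:
.....
.*...
.*...
.....
.....
.....
.....
.....
Population = 2

Comparison: toroidal=9, fixed-dead=2 -> toroidal

Answer: toroidal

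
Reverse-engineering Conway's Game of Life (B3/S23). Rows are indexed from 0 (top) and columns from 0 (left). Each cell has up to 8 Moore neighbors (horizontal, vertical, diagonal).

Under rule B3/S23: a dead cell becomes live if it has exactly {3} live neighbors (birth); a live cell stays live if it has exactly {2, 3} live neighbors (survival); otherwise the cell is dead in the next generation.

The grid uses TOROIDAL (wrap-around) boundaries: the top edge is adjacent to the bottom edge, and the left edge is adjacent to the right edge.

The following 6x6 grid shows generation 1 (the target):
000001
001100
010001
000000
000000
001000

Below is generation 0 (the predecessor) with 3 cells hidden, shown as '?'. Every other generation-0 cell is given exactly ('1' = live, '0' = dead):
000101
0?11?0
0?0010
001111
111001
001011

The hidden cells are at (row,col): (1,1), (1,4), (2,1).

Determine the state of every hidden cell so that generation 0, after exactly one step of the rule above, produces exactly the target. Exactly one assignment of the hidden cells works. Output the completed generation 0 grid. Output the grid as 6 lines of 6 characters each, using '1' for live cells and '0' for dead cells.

Answer: 000101
001100
010010
001111
111001
001011

Derivation:
Hidden generation-0 cells (in order): (1,1), (1,4), (2,1).
A hidden cell only influences target cells in its own 3x3 neighborhood. Try each of the 2^3 = 8 assignments, step the completed generation 0 forward once under B3/S23, and compare with the target:
  (1,1)=0 (1,4)=0 (2,1)=0 -> step gives (2,1)='0' but target has '1' -> reject
  (1,1)=0 (1,4)=0 (2,1)=1 -> step reproduces the target at every cell -> ACCEPT
  (1,1)=0 (1,4)=1 (2,1)=0 -> step gives (1,3)='0' but target has '1' -> reject
  (1,1)=0 (1,4)=1 (2,1)=1 -> step gives (1,3)='0' but target has '1' -> reject
  (1,1)=1 (1,4)=0 (2,1)=0 -> step gives (0,0)='1' but target has '0' -> reject
  (1,1)=1 (1,4)=0 (2,1)=1 -> step gives (0,0)='1' but target has '0' -> reject
  (1,1)=1 (1,4)=1 (2,1)=0 -> step gives (0,0)='1' but target has '0' -> reject
  (1,1)=1 (1,4)=1 (2,1)=1 -> step gives (0,0)='1' but target has '0' -> reject
Unique solution: (1,1)=dead, (1,4)=dead, (2,1)=live.
Check: live-neighbor counts of every cell in the completed generation 0:
224452
223342
225643
554444
444665
543444
Applying B3/S23 to generation 0 with these counts gives:
000001
001100
010001
000000
000000
001000
which matches the target exactly.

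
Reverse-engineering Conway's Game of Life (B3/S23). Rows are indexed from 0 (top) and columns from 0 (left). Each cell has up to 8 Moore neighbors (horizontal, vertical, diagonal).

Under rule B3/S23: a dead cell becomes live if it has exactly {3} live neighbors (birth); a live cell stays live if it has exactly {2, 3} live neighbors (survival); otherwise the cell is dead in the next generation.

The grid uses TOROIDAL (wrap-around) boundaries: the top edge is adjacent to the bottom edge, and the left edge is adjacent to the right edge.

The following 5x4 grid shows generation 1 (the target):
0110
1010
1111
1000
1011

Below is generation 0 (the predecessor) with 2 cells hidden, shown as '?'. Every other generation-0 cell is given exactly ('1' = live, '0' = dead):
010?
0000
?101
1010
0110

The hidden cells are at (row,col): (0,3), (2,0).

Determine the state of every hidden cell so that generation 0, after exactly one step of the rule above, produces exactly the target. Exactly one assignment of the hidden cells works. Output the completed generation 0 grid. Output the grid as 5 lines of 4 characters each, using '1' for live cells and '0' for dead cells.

Answer: 0100
0000
0101
1010
0110

Derivation:
Hidden generation-0 cells (in order): (0,3), (2,0).
A hidden cell only influences target cells in its own 3x3 neighborhood. Try each of the 2^2 = 4 assignments, step the completed generation 0 forward once under B3/S23, and compare with the target:
  (0,3)=0 (2,0)=0 -> step reproduces the target at every cell -> ACCEPT
  (0,3)=0 (2,0)=1 -> step gives (1,0)='0' but target has '1' -> reject
  (0,3)=1 (2,0)=0 -> step gives (0,0)='1' but target has '0' -> reject
  (0,3)=1 (2,0)=1 -> step gives (0,0)='1' but target has '0' -> reject
Unique solution: (0,3)=dead, (2,0)=dead.
Check: live-neighbor counts of every cell in the completed generation 0:
2231
3231
3232
3544
3433
Applying B3/S23 to generation 0 with these counts gives:
0110
1010
1111
1000
1011
which matches the target exactly.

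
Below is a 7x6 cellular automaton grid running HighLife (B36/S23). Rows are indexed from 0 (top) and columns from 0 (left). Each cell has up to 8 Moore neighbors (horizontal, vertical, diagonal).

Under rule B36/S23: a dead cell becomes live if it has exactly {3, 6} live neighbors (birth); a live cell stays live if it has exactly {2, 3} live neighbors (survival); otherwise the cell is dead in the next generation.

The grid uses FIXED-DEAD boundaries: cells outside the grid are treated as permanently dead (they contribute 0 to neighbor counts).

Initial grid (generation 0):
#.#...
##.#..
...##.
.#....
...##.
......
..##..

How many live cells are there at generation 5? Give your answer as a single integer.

Answer: 11

Derivation:
Simulating step by step:
Generation 0 (given above): 12 live cells
Generation 1: 13 live cells
#.#...
##.##.
##.##.
..#...
......
..#.#.
......
Generation 2: 10 live cells
#.##..
....#.
#...#.
.###..
...#..
......
......
Generation 3: 11 live cells
...#..
.#..#.
.##.#.
.####.
...#..
......
......
Generation 4: 10 live cells
......
.#..#.
#..###
.#..#.
...##.
......
......
Generation 5: 11 live cells
......
...###
####.#
..#...
...##.
......
......
Population at generation 5: 11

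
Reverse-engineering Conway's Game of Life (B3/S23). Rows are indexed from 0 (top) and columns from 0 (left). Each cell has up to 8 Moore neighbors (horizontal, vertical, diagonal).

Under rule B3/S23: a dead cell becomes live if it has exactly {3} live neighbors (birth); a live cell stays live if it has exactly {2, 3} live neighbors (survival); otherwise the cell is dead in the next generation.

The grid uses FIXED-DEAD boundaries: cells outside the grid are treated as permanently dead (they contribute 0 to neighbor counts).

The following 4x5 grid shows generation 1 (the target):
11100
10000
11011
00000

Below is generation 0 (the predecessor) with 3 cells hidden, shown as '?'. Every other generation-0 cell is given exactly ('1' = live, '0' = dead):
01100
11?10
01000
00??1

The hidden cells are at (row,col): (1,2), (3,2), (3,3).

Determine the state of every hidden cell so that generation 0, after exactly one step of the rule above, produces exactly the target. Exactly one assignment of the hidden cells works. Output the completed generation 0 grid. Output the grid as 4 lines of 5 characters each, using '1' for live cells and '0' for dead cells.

Answer: 01100
11010
01000
00011

Derivation:
Hidden generation-0 cells (in order): (1,2), (3,2), (3,3).
A hidden cell only influences target cells in its own 3x3 neighborhood. Try each of the 2^3 = 8 assignments, step the completed generation 0 forward once under B3/S23, and compare with the target:
  (1,2)=0 (3,2)=0 (3,3)=0 -> step gives (2,2)='1' but target has '0' -> reject
  (1,2)=0 (3,2)=0 (3,3)=1 -> step reproduces the target at every cell -> ACCEPT
  (1,2)=0 (3,2)=1 (3,3)=0 -> step gives (2,4)='0' but target has '1' -> reject
  (1,2)=0 (3,2)=1 (3,3)=1 -> step gives (2,3)='0' but target has '1' -> reject
  (1,2)=1 (3,2)=0 (3,3)=0 -> step gives (0,1)='0' but target has '1' -> reject
  (1,2)=1 (3,2)=0 (3,3)=1 -> step gives (0,1)='0' but target has '1' -> reject
  (1,2)=1 (3,2)=1 (3,3)=0 -> step gives (0,1)='0' but target has '1' -> reject
  (1,2)=1 (3,2)=1 (3,3)=1 -> step gives (0,1)='0' but target has '1' -> reject
Unique solution: (1,2)=dead, (3,2)=dead, (3,3)=live.
Check: live-neighbor counts of every cell in the completed generation 0:
33321
34511
32433
11211
Applying B3/S23 to generation 0 with these counts gives:
11100
10000
11011
00000
which matches the target exactly.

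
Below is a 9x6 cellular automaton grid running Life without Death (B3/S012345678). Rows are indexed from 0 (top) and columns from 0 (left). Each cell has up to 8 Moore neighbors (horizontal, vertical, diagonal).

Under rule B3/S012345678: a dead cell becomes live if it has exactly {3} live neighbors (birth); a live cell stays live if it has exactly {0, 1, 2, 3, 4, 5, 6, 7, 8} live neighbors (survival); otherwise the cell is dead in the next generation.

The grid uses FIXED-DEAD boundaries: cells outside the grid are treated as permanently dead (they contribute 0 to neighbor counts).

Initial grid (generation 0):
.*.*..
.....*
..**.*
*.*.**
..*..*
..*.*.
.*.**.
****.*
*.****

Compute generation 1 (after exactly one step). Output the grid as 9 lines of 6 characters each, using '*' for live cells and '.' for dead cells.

Simulating step by step:
Generation 0 (given above): 27 live cells
Generation 1: 33 live cells
(generation 1 grid is the final answer)

Answer: .*.*..
...*.*
.***.*
*.*.**
..*..*
.**.**
**.***
****.*
*.****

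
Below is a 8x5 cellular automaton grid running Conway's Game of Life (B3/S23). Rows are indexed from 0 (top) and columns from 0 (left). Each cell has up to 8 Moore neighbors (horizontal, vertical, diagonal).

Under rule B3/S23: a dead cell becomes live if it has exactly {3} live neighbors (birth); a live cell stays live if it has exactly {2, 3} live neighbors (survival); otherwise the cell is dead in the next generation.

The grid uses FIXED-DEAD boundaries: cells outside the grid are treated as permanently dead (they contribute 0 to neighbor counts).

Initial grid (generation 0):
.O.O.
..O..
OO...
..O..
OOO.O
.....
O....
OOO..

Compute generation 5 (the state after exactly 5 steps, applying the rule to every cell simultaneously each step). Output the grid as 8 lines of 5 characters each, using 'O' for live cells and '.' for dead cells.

Answer: .....
.....
.....
.....
.OO..
O.O..
O....
OO...

Derivation:
Simulating step by step:
Generation 0 (given above): 14 live cells
Generation 1: 14 live cells
..O..
O.O..
.OO..
..OO.
.OOO.
O....
O....
OO...
Generation 2: 10 live cells
.O...
..OO.
.....
.....
.O.O.
O.O..
O....
OO...
Generation 3: 9 live cells
..O..
..O..
.....
.....
.OO..
O.O..
O....
OO...
Generation 4: 7 live cells
.....
.....
.....
.....
.OO..
O.O..
O....
OO...
Generation 5: 7 live cells
(generation 5 grid is the final answer)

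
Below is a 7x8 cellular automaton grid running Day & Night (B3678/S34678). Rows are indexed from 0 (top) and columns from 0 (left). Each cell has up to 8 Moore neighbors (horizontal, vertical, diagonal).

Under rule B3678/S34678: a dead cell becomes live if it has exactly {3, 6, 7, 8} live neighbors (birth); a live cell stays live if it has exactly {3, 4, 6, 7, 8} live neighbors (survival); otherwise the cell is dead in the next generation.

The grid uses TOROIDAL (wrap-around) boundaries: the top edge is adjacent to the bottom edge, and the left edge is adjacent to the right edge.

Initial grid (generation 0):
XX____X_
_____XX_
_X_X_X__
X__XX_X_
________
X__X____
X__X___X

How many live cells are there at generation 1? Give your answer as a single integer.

Answer: 23

Derivation:
Simulating step by step:
Generation 0 (given above): 17 live cells
Generation 1: 23 live cells
X____XX_
XXX_XXXX
__X__X_X
__X_XX__
___XX__X
_______X
X_X____X
Population at generation 1: 23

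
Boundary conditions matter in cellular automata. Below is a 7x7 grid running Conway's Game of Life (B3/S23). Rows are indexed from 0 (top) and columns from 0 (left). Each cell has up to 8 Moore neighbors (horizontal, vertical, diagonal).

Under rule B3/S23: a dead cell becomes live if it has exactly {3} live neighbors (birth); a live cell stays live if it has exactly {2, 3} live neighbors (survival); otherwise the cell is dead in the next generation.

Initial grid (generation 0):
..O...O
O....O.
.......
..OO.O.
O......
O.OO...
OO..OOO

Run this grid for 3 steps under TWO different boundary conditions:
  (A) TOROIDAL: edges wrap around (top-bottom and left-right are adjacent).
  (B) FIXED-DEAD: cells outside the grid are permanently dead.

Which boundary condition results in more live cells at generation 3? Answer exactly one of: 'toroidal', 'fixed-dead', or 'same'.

Under TOROIDAL boundary, generation 3:
.......
.......
.......
.......
.......
.......
.......
Population = 0

Under FIXED-DEAD boundary, generation 3:
.......
.......
.......
.......
.......
....OO.
.......
Population = 2

Comparison: toroidal=0, fixed-dead=2 -> fixed-dead

Answer: fixed-dead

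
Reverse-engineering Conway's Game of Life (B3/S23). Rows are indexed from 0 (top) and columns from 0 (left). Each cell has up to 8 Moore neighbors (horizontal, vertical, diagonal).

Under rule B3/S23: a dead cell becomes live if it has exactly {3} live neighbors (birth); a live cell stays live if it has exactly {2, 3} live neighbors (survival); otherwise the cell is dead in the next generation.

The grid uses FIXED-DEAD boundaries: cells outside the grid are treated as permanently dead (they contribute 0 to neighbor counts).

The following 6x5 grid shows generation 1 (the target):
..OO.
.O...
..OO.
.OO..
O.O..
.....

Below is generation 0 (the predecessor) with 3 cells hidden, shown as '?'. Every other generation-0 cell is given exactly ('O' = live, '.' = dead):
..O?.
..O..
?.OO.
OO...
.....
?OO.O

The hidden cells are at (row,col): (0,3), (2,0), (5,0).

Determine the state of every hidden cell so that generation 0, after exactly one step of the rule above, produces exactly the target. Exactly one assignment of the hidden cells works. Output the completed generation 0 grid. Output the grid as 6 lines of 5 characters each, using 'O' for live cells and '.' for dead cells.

Answer: ..OO.
..O..
..OO.
OO...
.....
.OO.O

Derivation:
Hidden generation-0 cells (in order): (0,3), (2,0), (5,0).
A hidden cell only influences target cells in its own 3x3 neighborhood. Try each of the 2^3 = 8 assignments, step the completed generation 0 forward once under B3/S23, and compare with the target:
  (0,3)=. (2,0)=. (5,0)=. -> step gives (0,2)='.' but target has 'O' -> reject
  (0,3)=. (2,0)=. (5,0)=O -> step gives (0,2)='.' but target has 'O' -> reject
  (0,3)=. (2,0)=O (5,0)=. -> step gives (0,2)='.' but target has 'O' -> reject
  (0,3)=. (2,0)=O (5,0)=O -> step gives (0,2)='.' but target has 'O' -> reject
  (0,3)=O (2,0)=. (5,0)=. -> step reproduces the target at every cell -> ACCEPT
  (0,3)=O (2,0)=. (5,0)=O -> step gives (4,0)='.' but target has 'O' -> reject
  (0,3)=O (2,0)=O (5,0)=. -> step gives (1,1)='.' but target has 'O' -> reject
  (0,3)=O (2,0)=O (5,0)=O -> step gives (1,1)='.' but target has 'O' -> reject
Unique solution: (0,3)=live, (2,0)=dead, (5,0)=dead.
Check: live-neighbor counts of every cell in the completed generation 0:
02221
03452
24321
12321
34321
11120
Applying B3/S23 to generation 0 with these counts gives:
..OO.
.O...
..OO.
.OO..
O.O..
.....
which matches the target exactly.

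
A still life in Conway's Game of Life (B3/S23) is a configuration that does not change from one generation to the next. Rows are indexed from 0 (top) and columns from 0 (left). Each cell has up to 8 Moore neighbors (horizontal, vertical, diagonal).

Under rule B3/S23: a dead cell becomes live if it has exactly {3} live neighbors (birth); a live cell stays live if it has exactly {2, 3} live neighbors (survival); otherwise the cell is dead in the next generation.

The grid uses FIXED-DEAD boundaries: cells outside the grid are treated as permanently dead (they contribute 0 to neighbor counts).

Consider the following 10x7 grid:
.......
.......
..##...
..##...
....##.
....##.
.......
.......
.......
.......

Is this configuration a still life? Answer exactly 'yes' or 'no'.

Answer: no

Derivation:
Compute generation 1 and compare to generation 0 (given above):
Generation 1:
.......
.......
..##...
..#....
.....#.
....##.
.......
.......
.......
.......
Cell (3,3) differs: gen0=1 vs gen1=0 -> NOT a still life.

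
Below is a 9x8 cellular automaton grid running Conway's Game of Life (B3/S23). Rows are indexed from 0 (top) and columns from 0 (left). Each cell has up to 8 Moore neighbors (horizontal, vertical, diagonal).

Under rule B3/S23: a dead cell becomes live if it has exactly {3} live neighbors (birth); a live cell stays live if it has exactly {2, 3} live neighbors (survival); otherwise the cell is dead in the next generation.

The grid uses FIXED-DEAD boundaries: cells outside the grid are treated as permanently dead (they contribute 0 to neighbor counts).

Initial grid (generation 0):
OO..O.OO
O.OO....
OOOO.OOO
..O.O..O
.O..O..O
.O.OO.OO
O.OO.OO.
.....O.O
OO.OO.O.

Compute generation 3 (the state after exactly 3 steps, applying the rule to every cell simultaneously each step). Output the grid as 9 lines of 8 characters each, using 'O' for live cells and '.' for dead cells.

Simulating step by step:
Generation 0 (given above): 38 live cells
Generation 1: 25 live cells
OOOO....
........
O....OOO
O...O..O
.O..O..O
OO.....O
.OOO....
O......O
....OOO.
Generation 2: 26 live cells
.OO.....
O.O...O.
.....OOO
OO..O..O
.O....OO
O..O....
..O.....
.OOOOOO.
.....OO.
Generation 3: 26 live cells
(generation 3 grid is the final answer)

Answer: .OO.....
..O..OOO
O....O.O
OO......
.OO...OO
.OO.....
.....O..
.OOOO.O.
..OO..O.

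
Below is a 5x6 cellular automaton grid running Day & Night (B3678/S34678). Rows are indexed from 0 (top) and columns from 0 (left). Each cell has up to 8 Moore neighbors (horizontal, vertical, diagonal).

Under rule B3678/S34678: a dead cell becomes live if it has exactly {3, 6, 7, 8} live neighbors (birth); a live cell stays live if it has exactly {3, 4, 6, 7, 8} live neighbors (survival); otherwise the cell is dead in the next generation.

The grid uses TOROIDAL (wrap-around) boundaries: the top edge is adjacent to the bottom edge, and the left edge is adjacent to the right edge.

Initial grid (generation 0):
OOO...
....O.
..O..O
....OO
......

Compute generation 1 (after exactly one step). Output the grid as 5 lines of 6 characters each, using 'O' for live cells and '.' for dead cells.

Answer: ......
O.OO.O
...O.O
......
OO...O

Derivation:
Simulating step by step:
Generation 0 (given above): 8 live cells
Generation 1: 9 live cells
(generation 1 grid is the final answer)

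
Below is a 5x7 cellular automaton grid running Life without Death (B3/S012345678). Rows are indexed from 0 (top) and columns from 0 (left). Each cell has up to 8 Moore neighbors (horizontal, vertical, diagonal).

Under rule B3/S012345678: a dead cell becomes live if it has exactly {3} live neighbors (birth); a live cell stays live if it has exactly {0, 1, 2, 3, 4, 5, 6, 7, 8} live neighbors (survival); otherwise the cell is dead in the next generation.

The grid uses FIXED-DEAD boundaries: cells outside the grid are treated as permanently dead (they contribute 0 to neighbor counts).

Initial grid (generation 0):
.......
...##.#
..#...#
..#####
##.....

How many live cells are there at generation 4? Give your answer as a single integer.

Simulating step by step:
Generation 0 (given above): 12 live cells
Generation 1: 17 live cells
.......
...####
..#...#
..#####
######.
Generation 2: 20 live cells
....##.
...####
..#...#
..#####
#######
Generation 3: 22 live cells
...####
...####
..#...#
..#####
#######
Generation 4: 23 live cells
...####
..#####
..#...#
..#####
#######
Population at generation 4: 23

Answer: 23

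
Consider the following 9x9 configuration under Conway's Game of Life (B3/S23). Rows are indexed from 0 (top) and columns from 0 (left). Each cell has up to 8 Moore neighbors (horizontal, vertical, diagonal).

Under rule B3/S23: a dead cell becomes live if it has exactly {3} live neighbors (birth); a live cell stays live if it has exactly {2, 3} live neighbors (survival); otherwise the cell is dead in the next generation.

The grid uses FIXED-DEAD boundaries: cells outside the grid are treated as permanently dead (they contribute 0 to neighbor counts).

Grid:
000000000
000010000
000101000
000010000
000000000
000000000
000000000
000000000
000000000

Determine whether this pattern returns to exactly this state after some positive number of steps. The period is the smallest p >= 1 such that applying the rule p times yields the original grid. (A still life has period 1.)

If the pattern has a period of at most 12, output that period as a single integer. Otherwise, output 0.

Simulating and comparing each generation to the original:
Gen 0 (original, given above): 4 live cells
Gen 1: 4 live cells, MATCHES original -> period = 1

Answer: 1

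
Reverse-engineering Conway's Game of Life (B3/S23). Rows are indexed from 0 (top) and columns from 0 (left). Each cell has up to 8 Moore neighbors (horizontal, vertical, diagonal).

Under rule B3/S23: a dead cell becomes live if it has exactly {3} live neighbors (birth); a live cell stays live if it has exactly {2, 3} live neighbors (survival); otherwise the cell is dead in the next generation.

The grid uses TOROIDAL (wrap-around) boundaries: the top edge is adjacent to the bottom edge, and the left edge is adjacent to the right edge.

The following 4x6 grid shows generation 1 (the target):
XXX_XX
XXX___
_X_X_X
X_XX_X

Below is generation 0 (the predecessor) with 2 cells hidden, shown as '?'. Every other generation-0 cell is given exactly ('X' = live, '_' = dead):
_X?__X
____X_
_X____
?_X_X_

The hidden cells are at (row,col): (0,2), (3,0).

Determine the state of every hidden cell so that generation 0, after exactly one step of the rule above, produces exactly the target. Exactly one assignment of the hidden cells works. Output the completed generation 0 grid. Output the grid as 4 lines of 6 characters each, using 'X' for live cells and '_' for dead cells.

Answer: _XX__X
____X_
_X____
X_X_X_

Derivation:
Hidden generation-0 cells (in order): (0,2), (3,0).
A hidden cell only influences target cells in its own 3x3 neighborhood. Try each of the 2^2 = 4 assignments, step the completed generation 0 forward once under B3/S23, and compare with the target:
  (0,2)=_ (3,0)=_ -> step gives (0,0)='_' but target has 'X' -> reject
  (0,2)=_ (3,0)=X -> step gives (0,2)='_' but target has 'X' -> reject
  (0,2)=X (3,0)=_ -> step gives (0,0)='_' but target has 'X' -> reject
  (0,2)=X (3,0)=X -> step reproduces the target at every cell -> ACCEPT
Unique solution: (0,2)=live, (3,0)=live.
Check: live-neighbor counts of every cell in the completed generation 0:
332433
333212
222323
353313
Applying B3/S23 to generation 0 with these counts gives:
XXX_XX
XXX___
_X_X_X
X_XX_X
which matches the target exactly.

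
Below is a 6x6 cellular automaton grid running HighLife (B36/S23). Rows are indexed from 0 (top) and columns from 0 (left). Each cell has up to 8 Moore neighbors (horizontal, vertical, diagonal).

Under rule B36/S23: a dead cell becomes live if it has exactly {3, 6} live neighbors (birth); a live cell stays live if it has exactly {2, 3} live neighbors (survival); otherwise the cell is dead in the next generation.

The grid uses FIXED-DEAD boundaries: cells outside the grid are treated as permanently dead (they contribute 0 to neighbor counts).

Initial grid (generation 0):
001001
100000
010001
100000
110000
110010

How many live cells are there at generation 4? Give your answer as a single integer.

Answer: 4

Derivation:
Simulating step by step:
Generation 0 (given above): 11 live cells
Generation 1: 6 live cells
000000
010000
110000
100000
000000
110000
Generation 2: 8 live cells
000000
110000
110000
110000
110000
000000
Generation 3: 6 live cells
000000
110000
001000
001000
110000
000000
Generation 4: 4 live cells
000000
010000
001000
001000
010000
000000
Population at generation 4: 4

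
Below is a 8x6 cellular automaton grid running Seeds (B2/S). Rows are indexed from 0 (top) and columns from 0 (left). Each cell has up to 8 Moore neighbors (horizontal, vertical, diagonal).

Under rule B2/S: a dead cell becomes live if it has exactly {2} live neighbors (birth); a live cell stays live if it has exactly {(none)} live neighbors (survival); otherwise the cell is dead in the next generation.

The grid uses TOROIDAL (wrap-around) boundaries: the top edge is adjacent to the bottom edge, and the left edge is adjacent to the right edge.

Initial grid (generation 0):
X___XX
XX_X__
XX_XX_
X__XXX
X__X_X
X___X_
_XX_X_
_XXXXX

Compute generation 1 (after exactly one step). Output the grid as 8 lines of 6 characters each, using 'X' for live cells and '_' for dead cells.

Answer: ______
______
______
______
__X___
______
______
______

Derivation:
Simulating step by step:
Generation 0 (given above): 27 live cells
Generation 1: 1 live cells
(generation 1 grid is the final answer)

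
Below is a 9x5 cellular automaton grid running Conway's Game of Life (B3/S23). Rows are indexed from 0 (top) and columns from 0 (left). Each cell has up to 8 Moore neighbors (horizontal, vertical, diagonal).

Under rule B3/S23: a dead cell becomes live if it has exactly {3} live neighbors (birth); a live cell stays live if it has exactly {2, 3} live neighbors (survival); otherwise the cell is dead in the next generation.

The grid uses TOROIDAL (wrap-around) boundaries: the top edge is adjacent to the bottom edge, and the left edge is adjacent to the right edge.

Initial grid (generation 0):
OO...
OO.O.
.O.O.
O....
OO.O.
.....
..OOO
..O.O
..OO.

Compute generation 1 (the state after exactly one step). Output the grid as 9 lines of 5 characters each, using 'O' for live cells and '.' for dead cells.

Simulating step by step:
Generation 0 (given above): 18 live cells
Generation 1: 17 live cells
(generation 1 grid is the final answer)

Answer: O..O.
.....
.O...
O....
OO..O
OO...
..O.O
.O..O
O.OOO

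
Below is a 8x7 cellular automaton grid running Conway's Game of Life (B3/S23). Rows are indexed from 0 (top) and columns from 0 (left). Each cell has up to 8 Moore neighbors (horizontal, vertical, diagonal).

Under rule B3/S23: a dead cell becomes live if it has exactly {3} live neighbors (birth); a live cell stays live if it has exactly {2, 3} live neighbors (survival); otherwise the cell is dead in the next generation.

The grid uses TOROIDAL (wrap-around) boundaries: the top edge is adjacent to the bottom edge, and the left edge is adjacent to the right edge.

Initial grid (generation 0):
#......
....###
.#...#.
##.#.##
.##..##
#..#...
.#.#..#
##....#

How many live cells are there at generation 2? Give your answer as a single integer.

Answer: 23

Derivation:
Simulating step by step:
Generation 0 (given above): 23 live cells
Generation 1: 17 live cells
.#.....
#...###
.##....
.......
...#.#.
...###.
.#....#
.##...#
Generation 2: 23 live cells
.##....
#.#..##
##...##
..#....
...#.#.
..##.##
.#.##.#
.##....
Population at generation 2: 23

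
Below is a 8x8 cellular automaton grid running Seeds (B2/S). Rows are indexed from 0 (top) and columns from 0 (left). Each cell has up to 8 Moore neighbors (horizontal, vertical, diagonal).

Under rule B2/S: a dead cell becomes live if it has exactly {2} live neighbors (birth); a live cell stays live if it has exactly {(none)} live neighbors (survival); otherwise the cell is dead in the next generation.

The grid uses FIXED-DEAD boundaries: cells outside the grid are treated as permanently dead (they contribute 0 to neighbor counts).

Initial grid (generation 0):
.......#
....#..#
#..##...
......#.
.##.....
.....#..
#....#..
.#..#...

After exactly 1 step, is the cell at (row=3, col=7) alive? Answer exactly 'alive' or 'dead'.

Simulating step by step:
Generation 0 (given above): 14 live cells
Generation 1: 18 live cells
......#.
.....##.
......##
#...##..
.....##.
#.#.#.#.
.#....#.
#....#..

Cell (3,7) at generation 1: 0 -> dead

Answer: dead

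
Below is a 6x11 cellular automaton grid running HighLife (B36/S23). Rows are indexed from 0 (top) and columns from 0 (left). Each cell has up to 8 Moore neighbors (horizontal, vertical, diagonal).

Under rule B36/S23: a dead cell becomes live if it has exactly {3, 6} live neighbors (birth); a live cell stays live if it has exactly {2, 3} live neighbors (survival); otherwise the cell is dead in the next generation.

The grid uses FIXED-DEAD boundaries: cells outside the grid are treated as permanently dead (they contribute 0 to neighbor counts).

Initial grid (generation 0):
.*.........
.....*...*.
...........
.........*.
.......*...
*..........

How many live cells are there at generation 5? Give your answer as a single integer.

Answer: 0

Derivation:
Simulating step by step:
Generation 0 (given above): 6 live cells
Generation 1: 0 live cells
...........
...........
...........
...........
...........
...........
Generation 2: 0 live cells
...........
...........
...........
...........
...........
...........
Generation 3: 0 live cells
...........
...........
...........
...........
...........
...........
Generation 4: 0 live cells
...........
...........
...........
...........
...........
...........
Generation 5: 0 live cells
...........
...........
...........
...........
...........
...........
Population at generation 5: 0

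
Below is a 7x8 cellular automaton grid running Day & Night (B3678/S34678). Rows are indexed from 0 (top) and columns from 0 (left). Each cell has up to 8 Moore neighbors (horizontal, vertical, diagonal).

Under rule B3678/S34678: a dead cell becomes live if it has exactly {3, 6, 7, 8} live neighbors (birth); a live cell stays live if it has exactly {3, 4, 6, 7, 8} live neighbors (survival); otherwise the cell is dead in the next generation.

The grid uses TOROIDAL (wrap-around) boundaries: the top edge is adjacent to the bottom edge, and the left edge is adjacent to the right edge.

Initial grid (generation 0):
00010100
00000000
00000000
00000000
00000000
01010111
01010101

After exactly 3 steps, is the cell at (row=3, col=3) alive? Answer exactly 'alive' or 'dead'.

Answer: dead

Derivation:
Simulating step by step:
Generation 0 (given above): 11 live cells
Generation 1: 7 live cells
00100010
00000000
00000000
00000000
00000010
00000010
00001110
Generation 2: 5 live cells
00000000
00000000
00000000
00000000
00000000
00000011
00000111
Generation 3: 6 live cells
00000010
00000000
00000000
00000000
00000000
00000111
00000011

Cell (3,3) at generation 3: 0 -> dead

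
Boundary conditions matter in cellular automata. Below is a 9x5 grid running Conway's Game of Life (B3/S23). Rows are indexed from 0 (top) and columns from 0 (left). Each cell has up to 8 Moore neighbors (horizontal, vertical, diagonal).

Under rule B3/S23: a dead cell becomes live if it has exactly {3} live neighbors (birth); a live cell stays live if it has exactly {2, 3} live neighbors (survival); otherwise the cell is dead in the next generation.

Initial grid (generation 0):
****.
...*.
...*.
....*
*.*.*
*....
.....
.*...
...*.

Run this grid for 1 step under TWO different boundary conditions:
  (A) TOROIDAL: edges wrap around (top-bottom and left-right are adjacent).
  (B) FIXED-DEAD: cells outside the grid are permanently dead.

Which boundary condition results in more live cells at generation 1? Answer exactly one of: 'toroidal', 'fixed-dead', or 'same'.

Answer: toroidal

Derivation:
Under TOROIDAL boundary, generation 1:
.*.*.
.*.*.
...**
*...*
**.**
**..*
.....
.....
*..**
Population = 18

Under FIXED-DEAD boundary, generation 1:
.***.
.*.**
...**
....*
.*.*.
.*...
.....
.....
.....
Population = 12

Comparison: toroidal=18, fixed-dead=12 -> toroidal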